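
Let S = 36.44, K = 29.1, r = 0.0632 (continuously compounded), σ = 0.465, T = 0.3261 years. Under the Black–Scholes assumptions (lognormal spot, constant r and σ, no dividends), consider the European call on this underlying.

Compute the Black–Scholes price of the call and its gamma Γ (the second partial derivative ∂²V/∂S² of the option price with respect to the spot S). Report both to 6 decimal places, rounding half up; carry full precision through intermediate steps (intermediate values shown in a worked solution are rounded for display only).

σ√T = 0.465·√0.3261 = 0.265539
d₁ = (ln(S/K) + (r+σ²/2)T) / (σ√T) = (ln(36.44/29.1) + (0.0632+0.465²/2)·0.3261) / 0.265539 = (0.224929 + 0.055865) / 0.265539 = 1.057449
d₂ = d₁ − σ√T = 1.057449 − 0.265539 = 0.791910
e^{−rT} = e^{−0.0632·0.3261} = 0.979601
N(d₁) = 0.854847,  N(d₂) = 0.785793
Call price V = S·N(d₁) − K·e^{−rT}·N(d₂) = 31.150609 − 22.400140 = 8.750469
φ(d₁) = (1/√(2π))·e^{−d₁²/2} = 0.228085
Γ = φ(d₁) / (S·σ·√T) = 0.023572

price = 8.750469
Γ = 0.023572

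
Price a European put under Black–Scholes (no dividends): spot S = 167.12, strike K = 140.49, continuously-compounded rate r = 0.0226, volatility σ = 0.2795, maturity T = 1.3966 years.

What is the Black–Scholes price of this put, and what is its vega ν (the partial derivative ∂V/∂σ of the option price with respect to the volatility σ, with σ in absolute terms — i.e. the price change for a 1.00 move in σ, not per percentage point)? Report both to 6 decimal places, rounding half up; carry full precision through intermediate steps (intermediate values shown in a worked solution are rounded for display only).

price = 8.059206
ν = 57.842958

σ√T = 0.2795·√1.3966 = 0.330307
d₁ = (ln(S/K) + (r+σ²/2)T) / (σ√T) = (ln(167.12/140.49) + (0.0226+0.2795²/2)·1.3966) / 0.330307 = (0.173576 + 0.086115) / 0.330307 = 0.786209
d₂ = d₁ − σ√T = 0.786209 − 0.330307 = 0.455902
e^{−rT} = e^{−0.0226·1.3966} = 0.968930
N(−d₁) = 0.215873,  N(−d₂) = 0.324230
Put price V = K·e^{−rT}·N(−d₂) − S·N(−d₁) = 44.135827 − 36.076622 = 8.059206
φ(d₁) = (1/√(2π))·e^{−d₁²/2} = 0.292878
ν = S·φ(d₁)·√T = 57.842958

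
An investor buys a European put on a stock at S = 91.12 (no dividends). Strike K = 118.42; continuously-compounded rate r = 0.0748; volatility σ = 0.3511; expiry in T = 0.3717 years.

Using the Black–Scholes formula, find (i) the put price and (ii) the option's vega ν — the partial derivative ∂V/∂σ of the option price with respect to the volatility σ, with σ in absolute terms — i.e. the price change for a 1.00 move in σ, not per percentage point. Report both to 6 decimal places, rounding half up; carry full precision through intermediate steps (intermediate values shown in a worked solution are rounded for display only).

σ√T = 0.3511·√0.3717 = 0.214056
d₁ = (ln(S/K) + (r+σ²/2)T) / (σ√T) = (ln(91.12/118.42) + (0.0748+0.3511²/2)·0.3717) / 0.214056 = (-0.262060 + 0.050713) / 0.214056 = -0.987346
d₂ = d₁ − σ√T = -0.987346 − 0.214056 = -1.201402
e^{−rT} = e^{−0.0748·0.3717} = 0.972580
N(−d₁) = 0.838263,  N(−d₂) = 0.885202
Put price V = K·e^{−rT}·N(−d₂) − S·N(−d₁) = 101.951318 − 76.382568 = 25.568749
φ(d₁) = (1/√(2π))·e^{−d₁²/2} = 0.245032
ν = S·φ(d₁)·√T = 13.612366

price = 25.568749
ν = 13.612366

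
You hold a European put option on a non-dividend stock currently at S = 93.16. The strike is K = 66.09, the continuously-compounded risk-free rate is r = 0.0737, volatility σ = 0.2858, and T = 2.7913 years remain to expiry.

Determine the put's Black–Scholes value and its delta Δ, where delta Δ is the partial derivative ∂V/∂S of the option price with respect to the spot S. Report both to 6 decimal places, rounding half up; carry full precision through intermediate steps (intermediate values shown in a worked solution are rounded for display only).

σ√T = 0.2858·√2.7913 = 0.477491
d₁ = (ln(S/K) + (r+σ²/2)T) / (σ√T) = (ln(93.16/66.09) + (0.0737+0.2858²/2)·2.7913) / 0.477491 = (0.343301 + 0.319718) / 0.477491 = 1.388546
d₂ = d₁ − σ√T = 1.388546 − 0.477491 = 0.911055
e^{−rT} = e^{−0.0737·2.7913} = 0.814062
N(−d₁) = 0.082485,  N(−d₂) = 0.181133
Put price V = K·e^{−rT}·N(−d₂) − S·N(−d₁) = 9.745212 − 7.684338 = 2.060874
Δ = −N(−d₁) = -0.082485

price = 2.060874
Δ = -0.082485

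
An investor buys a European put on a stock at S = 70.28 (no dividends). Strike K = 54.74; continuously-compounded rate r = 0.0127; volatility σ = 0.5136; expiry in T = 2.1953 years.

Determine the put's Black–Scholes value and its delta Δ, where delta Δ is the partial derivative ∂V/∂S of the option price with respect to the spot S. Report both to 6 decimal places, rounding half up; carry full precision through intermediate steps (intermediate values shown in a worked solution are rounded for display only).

σ√T = 0.5136·√2.1953 = 0.760978
d₁ = (ln(S/K) + (r+σ²/2)T) / (σ√T) = (ln(70.28/54.74) + (0.0127+0.5136²/2)·2.1953) / 0.760978 = (0.249893 + 0.317424) / 0.760978 = 0.745510
d₂ = d₁ − σ√T = 0.745510 − 0.760978 = -0.015468
e^{−rT} = e^{−0.0127·2.1953} = 0.972505
N(−d₁) = 0.227982,  N(−d₂) = 0.506171
Put price V = K·e^{−rT}·N(−d₂) − S·N(−d₁) = 26.945943 − 16.022559 = 10.923384
Δ = −N(−d₁) = -0.227982

price = 10.923384
Δ = -0.227982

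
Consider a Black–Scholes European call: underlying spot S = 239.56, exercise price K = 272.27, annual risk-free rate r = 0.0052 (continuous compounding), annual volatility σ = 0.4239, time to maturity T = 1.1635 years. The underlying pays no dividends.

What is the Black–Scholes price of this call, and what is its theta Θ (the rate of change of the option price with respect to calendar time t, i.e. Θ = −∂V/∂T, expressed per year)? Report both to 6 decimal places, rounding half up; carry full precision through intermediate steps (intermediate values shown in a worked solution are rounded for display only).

price = 32.196567
Θ = -19.202014

σ√T = 0.4239·√1.1635 = 0.457243
d₁ = (ln(S/K) + (r+σ²/2)T) / (σ√T) = (ln(239.56/272.27) + (0.0052+0.4239²/2)·1.1635) / 0.457243 = (-0.127990 + 0.110586) / 0.457243 = -0.038065
d₂ = d₁ − σ√T = -0.038065 − 0.457243 = -0.495307
e^{−rT} = e^{−0.0052·1.1635} = 0.993968
N(d₁) = 0.484818,  N(d₂) = 0.310192
Call price V = S·N(d₁) − K·e^{−rT}·N(d₂) = 116.143021 − 83.946455 = 32.196567
φ(d₁) = (1/√(2π))·e^{−d₁²/2} = 0.398653
Θ = −S·φ(d₁)·σ/(2√T) − r·K·e^{−rT}·N(d₂) = −18.765493 − 0.436522 = -19.202014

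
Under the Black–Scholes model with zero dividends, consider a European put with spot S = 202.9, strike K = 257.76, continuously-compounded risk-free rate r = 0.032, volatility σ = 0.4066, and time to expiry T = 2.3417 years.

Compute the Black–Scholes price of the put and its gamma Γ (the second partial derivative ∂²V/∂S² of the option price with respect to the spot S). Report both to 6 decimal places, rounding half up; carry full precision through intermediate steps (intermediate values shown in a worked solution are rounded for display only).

σ√T = 0.4066·√2.3417 = 0.622204
d₁ = (ln(S/K) + (r+σ²/2)T) / (σ√T) = (ln(202.9/257.76) + (0.032+0.4066²/2)·2.3417) / 0.622204 = (-0.239316 + 0.268503) / 0.622204 = 0.046910
d₂ = d₁ − σ√T = 0.046910 − 0.622204 = -0.575294
e^{−rT} = e^{−0.032·2.3417} = 0.927804
N(−d₁) = 0.481292,  N(−d₂) = 0.717454
Put price V = K·e^{−rT}·N(−d₂) − S·N(−d₁) = 171.579672 − 97.654216 = 73.925455
φ(d₁) = (1/√(2π))·e^{−d₁²/2} = 0.398504
Γ = φ(d₁) / (S·σ·√T) = 0.003157

price = 73.925455
Γ = 0.003157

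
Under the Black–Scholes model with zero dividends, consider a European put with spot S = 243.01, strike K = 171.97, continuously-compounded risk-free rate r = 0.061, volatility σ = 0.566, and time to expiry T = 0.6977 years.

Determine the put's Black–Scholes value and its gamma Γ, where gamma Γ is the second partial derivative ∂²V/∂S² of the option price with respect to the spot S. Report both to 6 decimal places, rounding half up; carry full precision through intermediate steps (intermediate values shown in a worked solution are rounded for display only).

σ√T = 0.566·√0.6977 = 0.472771
d₁ = (ln(S/K) + (r+σ²/2)T) / (σ√T) = (ln(243.01/171.97) + (0.061+0.566²/2)·0.6977) / 0.472771 = (0.345783 + 0.154316) / 0.472771 = 1.057803
d₂ = d₁ − σ√T = 1.057803 − 0.472771 = 0.585032
e^{−rT} = e^{−0.061·0.6977} = 0.958333
N(−d₁) = 0.145073,  N(−d₂) = 0.279263
Put price V = K·e^{−rT}·N(−d₂) − S·N(−d₁) = 46.023844 − 35.254112 = 10.769732
φ(d₁) = (1/√(2π))·e^{−d₁²/2} = 0.227999
Γ = φ(d₁) / (S·σ·√T) = 0.001985

price = 10.769732
Γ = 0.001985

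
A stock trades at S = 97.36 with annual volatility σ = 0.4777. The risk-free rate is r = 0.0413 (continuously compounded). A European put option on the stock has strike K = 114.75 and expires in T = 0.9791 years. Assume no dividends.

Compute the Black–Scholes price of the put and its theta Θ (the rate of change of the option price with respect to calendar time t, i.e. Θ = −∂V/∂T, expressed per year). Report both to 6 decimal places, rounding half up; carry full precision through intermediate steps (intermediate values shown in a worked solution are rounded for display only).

price = 26.459931
Θ = -6.227912

σ√T = 0.4777·√0.9791 = 0.472682
d₁ = (ln(S/K) + (r+σ²/2)T) / (σ√T) = (ln(97.36/114.75) + (0.0413+0.4777²/2)·0.9791) / 0.472682 = (-0.164340 + 0.152151) / 0.472682 = -0.025788
d₂ = d₁ − σ√T = -0.025788 − 0.472682 = -0.498470
e^{−rT} = e^{−0.0413·0.9791} = 0.960370
N(−d₁) = 0.510287,  N(−d₂) = 0.690924
Put price V = K·e^{−rT}·N(−d₂) − S·N(−d₁) = 76.141458 − 49.681527 = 26.459931
φ(d₁) = (1/√(2π))·e^{−d₁²/2} = 0.398810
Θ = −S·φ(d₁)·σ/(2√T) + r·K·e^{−rT}·N(−d₂) = −9.372554 + 3.144642 = -6.227912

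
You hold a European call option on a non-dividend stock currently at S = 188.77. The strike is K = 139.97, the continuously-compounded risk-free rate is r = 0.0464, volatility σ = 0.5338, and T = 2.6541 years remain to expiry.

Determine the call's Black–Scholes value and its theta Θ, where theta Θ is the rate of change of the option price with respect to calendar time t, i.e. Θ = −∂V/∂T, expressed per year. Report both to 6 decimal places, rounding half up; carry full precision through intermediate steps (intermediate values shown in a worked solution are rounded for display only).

price = 90.659162
Θ = -11.064998

σ√T = 0.5338·√2.6541 = 0.869635
d₁ = (ln(S/K) + (r+σ²/2)T) / (σ√T) = (ln(188.77/139.97) + (0.0464+0.5338²/2)·2.6541) / 0.869635 = (0.299101 + 0.501283) / 0.869635 = 0.920368
d₂ = d₁ − σ√T = 0.920368 − 0.869635 = 0.050732
e^{−rT} = e^{−0.0464·2.6541} = 0.884131
N(d₁) = 0.821310,  N(d₂) = 0.520231
Call price V = S·N(d₁) − K·e^{−rT}·N(d₂) = 155.038628 − 64.379466 = 90.659162
φ(d₁) = (1/√(2π))·e^{−d₁²/2} = 0.261198
Θ = −S·φ(d₁)·σ/(2√T) − r·K·e^{−rT}·N(d₂) = −8.077791 − 2.987207 = -11.064998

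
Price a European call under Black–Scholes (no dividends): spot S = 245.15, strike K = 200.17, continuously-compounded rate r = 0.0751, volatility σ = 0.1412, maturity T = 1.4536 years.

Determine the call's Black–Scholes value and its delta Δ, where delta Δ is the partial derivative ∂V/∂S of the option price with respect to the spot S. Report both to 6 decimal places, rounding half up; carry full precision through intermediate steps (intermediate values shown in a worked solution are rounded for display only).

σ√T = 0.1412·√1.4536 = 0.170238
d₁ = (ln(S/K) + (r+σ²/2)T) / (σ√T) = (ln(245.15/200.17) + (0.0751+0.1412²/2)·1.4536) / 0.170238 = (0.202703 + 0.123656) / 0.170238 = 1.917073
d₂ = d₁ − σ√T = 1.917073 − 0.170238 = 1.746835
e^{−rT} = e^{−0.0751·1.4536} = 0.896582
N(d₁) = 0.972386,  N(d₂) = 0.959667
Call price V = S·N(d₁) − K·e^{−rT}·N(d₂) = 238.380347 − 172.230330 = 66.150017
Δ = N(d₁) = 0.972386

price = 66.150017
Δ = 0.972386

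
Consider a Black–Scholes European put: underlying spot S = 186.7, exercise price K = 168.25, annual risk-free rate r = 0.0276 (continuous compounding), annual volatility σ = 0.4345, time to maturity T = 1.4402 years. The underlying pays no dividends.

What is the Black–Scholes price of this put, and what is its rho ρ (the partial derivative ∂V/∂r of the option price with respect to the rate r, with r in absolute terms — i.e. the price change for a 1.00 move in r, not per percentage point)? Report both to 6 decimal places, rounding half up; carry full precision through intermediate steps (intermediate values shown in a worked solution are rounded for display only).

price = 24.647910
ρ = -115.036145

σ√T = 0.4345·√1.4402 = 0.521436
d₁ = (ln(S/K) + (r+σ²/2)T) / (σ√T) = (ln(186.7/168.25) + (0.0276+0.4345²/2)·1.4402) / 0.521436 = (0.104052 + 0.175697) / 0.521436 = 0.536498
d₂ = d₁ − σ√T = 0.536498 − 0.521436 = 0.015062
e^{−rT} = e^{−0.0276·1.4402} = 0.961030
N(−d₁) = 0.295807,  N(−d₂) = 0.493991
Put price V = K·e^{−rT}·N(−d₂) − S·N(−d₁) = 79.875118 − 55.227209 = 24.647910
ρ = −K·T·e^{−rT}·N(−d₂) = -115.036145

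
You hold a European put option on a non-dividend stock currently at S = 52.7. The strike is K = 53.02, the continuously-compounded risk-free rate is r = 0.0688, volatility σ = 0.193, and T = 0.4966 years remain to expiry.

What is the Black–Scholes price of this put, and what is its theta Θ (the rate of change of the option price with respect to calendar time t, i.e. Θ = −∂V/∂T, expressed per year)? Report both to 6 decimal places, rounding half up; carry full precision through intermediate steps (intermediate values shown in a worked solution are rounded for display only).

σ√T = 0.193·√0.4966 = 0.136007
d₁ = (ln(S/K) + (r+σ²/2)T) / (σ√T) = (ln(52.7/53.02) + (0.0688+0.193²/2)·0.4966) / 0.136007 = (-0.006054 + 0.043415) / 0.136007 = 0.274701
d₂ = d₁ − σ√T = 0.274701 − 0.136007 = 0.138695
e^{−rT} = e^{−0.0688·0.4966} = 0.966411
N(−d₁) = 0.391773,  N(−d₂) = 0.444846
Put price V = K·e^{−rT}·N(−d₂) − S·N(−d₁) = 22.793501 − 20.646428 = 2.147073
φ(d₁) = (1/√(2π))·e^{−d₁²/2} = 0.384170
Θ = −S·φ(d₁)·σ/(2√T) + r·K·e^{−rT}·N(−d₂) = −2.772417 + 1.568193 = -1.204224

price = 2.147073
Θ = -1.204224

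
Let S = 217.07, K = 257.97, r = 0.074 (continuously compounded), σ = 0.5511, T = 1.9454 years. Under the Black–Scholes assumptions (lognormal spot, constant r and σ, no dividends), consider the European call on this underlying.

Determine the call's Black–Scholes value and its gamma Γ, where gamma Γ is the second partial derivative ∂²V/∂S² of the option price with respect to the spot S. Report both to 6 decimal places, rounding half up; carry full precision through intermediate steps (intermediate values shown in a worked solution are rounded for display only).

σ√T = 0.5511·√1.9454 = 0.768661
d₁ = (ln(S/K) + (r+σ²/2)T) / (σ√T) = (ln(217.07/257.97) + (0.074+0.5511²/2)·1.9454) / 0.768661 = (-0.172623 + 0.439379) / 0.768661 = 0.347040
d₂ = d₁ − σ√T = 0.347040 − 0.768661 = -0.421621
e^{−rT} = e^{−0.074·1.9454} = 0.865923
N(d₁) = 0.635719,  N(d₂) = 0.336651
Call price V = S·N(d₁) − K·e^{−rT}·N(d₂) = 137.995598 − 75.201759 = 62.793839
φ(d₁) = (1/√(2π))·e^{−d₁²/2} = 0.375628
Γ = φ(d₁) / (S·σ·√T) = 0.002251

price = 62.793839
Γ = 0.002251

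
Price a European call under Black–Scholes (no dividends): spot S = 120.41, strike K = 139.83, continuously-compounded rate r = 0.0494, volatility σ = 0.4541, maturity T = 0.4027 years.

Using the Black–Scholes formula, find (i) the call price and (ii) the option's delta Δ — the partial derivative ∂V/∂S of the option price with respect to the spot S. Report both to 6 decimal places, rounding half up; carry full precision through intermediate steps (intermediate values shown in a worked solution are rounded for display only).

price = 7.871576
Δ = 0.379891

σ√T = 0.4541·√0.4027 = 0.288166
d₁ = (ln(S/K) + (r+σ²/2)T) / (σ√T) = (ln(120.41/139.83) + (0.0494+0.4541²/2)·0.4027) / 0.288166 = (-0.149525 + 0.061413) / 0.288166 = -0.305767
d₂ = d₁ − σ√T = -0.305767 − 0.288166 = -0.593933
e^{−rT} = e^{−0.0494·0.4027} = 0.980303
N(d₁) = 0.379891,  N(d₂) = 0.276278
Call price V = S·N(d₁) − K·e^{−rT}·N(d₂) = 45.742659 − 37.871083 = 7.871576
Δ = N(d₁) = 0.379891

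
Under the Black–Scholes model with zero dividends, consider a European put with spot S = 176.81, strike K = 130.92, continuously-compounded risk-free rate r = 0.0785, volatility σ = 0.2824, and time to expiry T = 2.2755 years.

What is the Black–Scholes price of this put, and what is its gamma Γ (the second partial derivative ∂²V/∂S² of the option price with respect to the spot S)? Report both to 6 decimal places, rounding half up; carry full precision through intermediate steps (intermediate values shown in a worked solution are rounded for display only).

price = 3.815201
Γ = 0.002165

σ√T = 0.2824·√2.2755 = 0.425994
d₁ = (ln(S/K) + (r+σ²/2)T) / (σ√T) = (ln(176.81/130.92) + (0.0785+0.2824²/2)·2.2755) / 0.425994 = (0.300489 + 0.269362) / 0.425994 = 1.337699
d₂ = d₁ − σ√T = 1.337699 − 0.425994 = 0.911705
e^{−rT} = e^{−0.0785·2.2755} = 0.836418
N(−d₁) = 0.090497,  N(−d₂) = 0.180962
Put price V = K·e^{−rT}·N(−d₂) − S·N(−d₁) = 19.816024 − 16.000823 = 3.815201
φ(d₁) = (1/√(2π))·e^{−d₁²/2} = 0.163057
Γ = φ(d₁) / (S·σ·√T) = 0.002165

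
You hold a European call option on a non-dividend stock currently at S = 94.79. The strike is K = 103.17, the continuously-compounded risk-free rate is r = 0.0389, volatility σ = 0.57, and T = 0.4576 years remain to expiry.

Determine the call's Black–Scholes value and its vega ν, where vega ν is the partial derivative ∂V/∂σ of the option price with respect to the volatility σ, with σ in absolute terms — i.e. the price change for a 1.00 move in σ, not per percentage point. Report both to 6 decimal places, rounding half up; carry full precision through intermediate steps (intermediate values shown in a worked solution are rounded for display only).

σ√T = 0.57·√0.4576 = 0.385583
d₁ = (ln(S/K) + (r+σ²/2)T) / (σ√T) = (ln(94.79/103.17) + (0.0389+0.57²/2)·0.4576) / 0.385583 = (-0.084714 + 0.092138) / 0.385583 = 0.019253
d₂ = d₁ − σ√T = 0.019253 − 0.385583 = -0.366330
e^{−rT} = e^{−0.0389·0.4576} = 0.982357
N(d₁) = 0.507680,  N(d₂) = 0.357059
Call price V = S·N(d₁) − K·e^{−rT}·N(d₂) = 48.123015 − 36.187880 = 11.935135
φ(d₁) = (1/√(2π))·e^{−d₁²/2} = 0.398868
ν = S·φ(d₁)·√T = 25.576146

price = 11.935135
ν = 25.576146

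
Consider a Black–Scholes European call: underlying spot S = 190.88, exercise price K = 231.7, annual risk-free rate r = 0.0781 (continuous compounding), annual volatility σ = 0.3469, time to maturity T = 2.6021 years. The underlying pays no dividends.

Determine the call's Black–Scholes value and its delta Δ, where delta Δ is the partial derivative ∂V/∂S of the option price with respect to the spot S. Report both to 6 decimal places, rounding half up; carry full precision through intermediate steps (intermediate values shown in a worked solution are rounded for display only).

price = 42.766798
Δ = 0.616628

σ√T = 0.3469·√2.6021 = 0.559585
d₁ = (ln(S/K) + (r+σ²/2)T) / (σ√T) = (ln(190.88/231.7) + (0.0781+0.3469²/2)·2.6021) / 0.559585 = (-0.193798 + 0.359792) / 0.559585 = 0.296636
d₂ = d₁ − σ√T = 0.296636 − 0.559585 = -0.262949
e^{−rT} = e^{−0.0781·2.6021} = 0.816095
N(d₁) = 0.616628,  N(d₂) = 0.396295
Call price V = S·N(d₁) − K·e^{−rT}·N(d₂) = 117.701944 − 74.935146 = 42.766798
Δ = N(d₁) = 0.616628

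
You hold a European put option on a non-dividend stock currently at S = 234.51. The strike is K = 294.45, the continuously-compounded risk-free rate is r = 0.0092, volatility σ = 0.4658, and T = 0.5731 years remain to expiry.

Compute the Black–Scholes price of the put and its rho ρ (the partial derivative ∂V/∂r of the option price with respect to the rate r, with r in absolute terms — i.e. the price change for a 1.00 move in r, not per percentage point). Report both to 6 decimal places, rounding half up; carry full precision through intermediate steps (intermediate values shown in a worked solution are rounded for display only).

σ√T = 0.4658·√0.5731 = 0.352626
d₁ = (ln(S/K) + (r+σ²/2)T) / (σ√T) = (ln(234.51/294.45) + (0.0092+0.4658²/2)·0.5731) / 0.352626 = (-0.227611 + 0.067445) / 0.352626 = -0.454208
d₂ = d₁ − σ√T = -0.454208 − 0.352626 = -0.806835
e^{−rT} = e^{−0.0092·0.5731} = 0.994741
N(−d₁) = 0.675161,  N(−d₂) = 0.790119
Put price V = K·e^{−rT}·N(−d₂) − S·N(−d₁) = 231.427149 − 158.331904 = 73.095245
ρ = −K·T·e^{−rT}·N(−d₂) = -132.630899

price = 73.095245
ρ = -132.630899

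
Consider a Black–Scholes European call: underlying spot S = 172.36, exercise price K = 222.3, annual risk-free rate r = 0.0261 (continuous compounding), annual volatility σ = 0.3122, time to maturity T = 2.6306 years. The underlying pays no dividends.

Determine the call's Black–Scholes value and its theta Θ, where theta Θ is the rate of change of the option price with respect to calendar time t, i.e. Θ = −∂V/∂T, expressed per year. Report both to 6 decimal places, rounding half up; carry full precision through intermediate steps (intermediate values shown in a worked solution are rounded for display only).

σ√T = 0.3122·√2.6306 = 0.506361
d₁ = (ln(S/K) + (r+σ²/2)T) / (σ√T) = (ln(172.36/222.3) + (0.0261+0.3122²/2)·2.6306) / 0.506361 = (-0.254443 + 0.196859) / 0.506361 = -0.113719
d₂ = d₁ − σ√T = -0.113719 − 0.506361 = -0.620080
e^{−rT} = e^{−0.0261·2.6306} = 0.933645
N(d₁) = 0.454730,  N(d₂) = 0.267602
Call price V = S·N(d₁) − K·e^{−rT}·N(d₂) = 78.377282 − 55.540706 = 22.836577
φ(d₁) = (1/√(2π))·e^{−d₁²/2} = 0.396371
Θ = −S·φ(d₁)·σ/(2√T) − r·K·e^{−rT}·N(d₂) = −6.575274 − 1.449612 = -8.024887

price = 22.836577
Θ = -8.024887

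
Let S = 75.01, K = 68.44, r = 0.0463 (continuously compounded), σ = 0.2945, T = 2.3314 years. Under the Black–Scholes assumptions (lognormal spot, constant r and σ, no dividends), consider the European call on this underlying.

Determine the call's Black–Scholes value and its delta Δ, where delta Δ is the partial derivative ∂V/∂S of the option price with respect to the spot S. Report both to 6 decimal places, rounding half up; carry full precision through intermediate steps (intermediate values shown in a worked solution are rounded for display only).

price = 20.074901
Δ = 0.748167

σ√T = 0.2945·√2.3314 = 0.449670
d₁ = (ln(S/K) + (r+σ²/2)T) / (σ√T) = (ln(75.01/68.44) + (0.0463+0.2945²/2)·2.3314) / 0.449670 = (0.091664 + 0.209045) / 0.449670 = 0.668734
d₂ = d₁ − σ√T = 0.668734 − 0.449670 = 0.219064
e^{−rT} = e^{−0.0463·2.3314} = 0.897678
N(d₁) = 0.748167,  N(d₂) = 0.586700
Call price V = S·N(d₁) − K·e^{−rT}·N(d₂) = 56.120027 − 36.045126 = 20.074901
Δ = N(d₁) = 0.748167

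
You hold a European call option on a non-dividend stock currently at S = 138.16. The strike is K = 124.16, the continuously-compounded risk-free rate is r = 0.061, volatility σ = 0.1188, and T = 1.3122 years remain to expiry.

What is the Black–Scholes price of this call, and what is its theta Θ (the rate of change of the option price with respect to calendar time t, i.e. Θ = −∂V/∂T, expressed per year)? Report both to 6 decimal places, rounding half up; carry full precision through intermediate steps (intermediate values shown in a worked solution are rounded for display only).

σ√T = 0.1188·√1.3122 = 0.136087
d₁ = (ln(S/K) + (r+σ²/2)T) / (σ√T) = (ln(138.16/124.16) + (0.061+0.1188²/2)·1.3122) / 0.136087 = (0.106841 + 0.089304) / 0.136087 = 1.441324
d₂ = d₁ − σ√T = 1.441324 − 0.136087 = 1.305237
e^{−rT} = e^{−0.061·1.3122} = 0.923076
N(d₁) = 0.925253,  N(d₂) = 0.904094
Call price V = S·N(d₁) − K·e^{−rT}·N(d₂) = 127.833016 − 103.617359 = 24.215657
φ(d₁) = (1/√(2π))·e^{−d₁²/2} = 0.141190
Θ = −S·φ(d₁)·σ/(2√T) − r·K·e^{−rT}·N(d₂) = −1.011518 − 6.320659 = -7.332177

price = 24.215657
Θ = -7.332177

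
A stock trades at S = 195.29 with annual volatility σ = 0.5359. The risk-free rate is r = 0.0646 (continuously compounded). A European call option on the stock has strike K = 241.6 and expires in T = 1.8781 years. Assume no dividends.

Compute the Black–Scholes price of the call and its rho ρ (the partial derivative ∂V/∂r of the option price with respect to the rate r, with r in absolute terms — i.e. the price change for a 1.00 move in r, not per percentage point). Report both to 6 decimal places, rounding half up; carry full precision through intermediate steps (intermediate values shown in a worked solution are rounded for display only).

price = 49.718479
ρ = 125.171493

σ√T = 0.5359·√1.8781 = 0.734418
d₁ = (ln(S/K) + (r+σ²/2)T) / (σ√T) = (ln(195.29/241.6) + (0.0646+0.5359²/2)·1.8781) / 0.734418 = (-0.212798 + 0.391010) / 0.734418 = 0.242658
d₂ = d₁ − σ√T = 0.242658 − 0.734418 = -0.491760
e^{−rT} = e^{−0.0646·1.8781} = 0.885746
N(d₁) = 0.595865,  N(d₂) = 0.311445
Call price V = S·N(d₁) − K·e^{−rT}·N(d₂) = 116.366417 − 66.647938 = 49.718479
ρ = K·T·e^{−rT}·N(d₂) = 125.171493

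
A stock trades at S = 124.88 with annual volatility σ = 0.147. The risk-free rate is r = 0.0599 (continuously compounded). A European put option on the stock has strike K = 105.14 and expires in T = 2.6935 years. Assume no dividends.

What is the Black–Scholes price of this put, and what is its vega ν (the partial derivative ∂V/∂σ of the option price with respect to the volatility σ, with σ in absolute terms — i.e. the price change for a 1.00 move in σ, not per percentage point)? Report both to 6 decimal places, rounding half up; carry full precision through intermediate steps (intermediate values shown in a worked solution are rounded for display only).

σ√T = 0.147·√2.6935 = 0.241255
d₁ = (ln(S/K) + (r+σ²/2)T) / (σ√T) = (ln(124.88/105.14) + (0.0599+0.147²/2)·2.6935) / 0.241255 = (0.172060 + 0.190443) / 0.241255 = 1.502574
d₂ = d₁ − σ√T = 1.502574 − 0.241255 = 1.261319
e^{−rT} = e^{−0.0599·2.6935} = 0.851002
N(−d₁) = 0.066474,  N(−d₂) = 0.103597
Put price V = K·e^{−rT}·N(−d₂) − S·N(−d₁) = 9.269270 − 8.301333 = 0.967937
φ(d₁) = (1/√(2π))·e^{−d₁²/2} = 0.129018
ν = S·φ(d₁)·√T = 26.442467

price = 0.967937
ν = 26.442467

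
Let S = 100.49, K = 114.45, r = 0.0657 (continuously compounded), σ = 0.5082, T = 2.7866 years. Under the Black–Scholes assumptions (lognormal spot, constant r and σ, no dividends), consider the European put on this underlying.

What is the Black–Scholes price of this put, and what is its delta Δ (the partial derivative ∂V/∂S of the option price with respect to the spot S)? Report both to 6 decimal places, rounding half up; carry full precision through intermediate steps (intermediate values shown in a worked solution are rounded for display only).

σ√T = 0.5082·√2.7866 = 0.848344
d₁ = (ln(S/K) + (r+σ²/2)T) / (σ√T) = (ln(100.49/114.45) + (0.0657+0.5082²/2)·2.7866) / 0.848344 = (-0.130080 + 0.542923) / 0.848344 = 0.486646
d₂ = d₁ − σ√T = 0.486646 − 0.848344 = -0.361698
e^{−rT} = e^{−0.0657·2.7866} = 0.832702
N(−d₁) = 0.313254,  N(−d₂) = 0.641211
Put price V = K·e^{−rT}·N(−d₂) − S·N(−d₁) = 61.109155 − 31.478941 = 29.630213
Δ = −N(−d₁) = -0.313254

price = 29.630213
Δ = -0.313254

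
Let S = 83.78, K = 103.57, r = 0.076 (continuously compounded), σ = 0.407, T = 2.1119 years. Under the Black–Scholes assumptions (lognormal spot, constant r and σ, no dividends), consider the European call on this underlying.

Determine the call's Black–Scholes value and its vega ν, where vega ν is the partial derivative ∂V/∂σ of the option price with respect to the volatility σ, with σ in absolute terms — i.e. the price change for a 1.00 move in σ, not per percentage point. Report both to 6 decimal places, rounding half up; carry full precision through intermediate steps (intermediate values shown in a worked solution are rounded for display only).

price = 17.857496
ν = 47.526958

σ√T = 0.407·√2.1119 = 0.591468
d₁ = (ln(S/K) + (r+σ²/2)T) / (σ√T) = (ln(83.78/103.57) + (0.076+0.407²/2)·2.1119) / 0.591468 = (-0.212053 + 0.335421) / 0.591468 = 0.208580
d₂ = d₁ − σ√T = 0.208580 − 0.591468 = -0.382888
e^{−rT} = e^{−0.076·2.1119} = 0.851714
N(d₁) = 0.582612,  N(d₂) = 0.350901
Call price V = S·N(d₁) − K·e^{−rT}·N(d₂) = 48.811212 − 30.953716 = 17.857496
φ(d₁) = (1/√(2π))·e^{−d₁²/2} = 0.390358
ν = S·φ(d₁)·√T = 47.526958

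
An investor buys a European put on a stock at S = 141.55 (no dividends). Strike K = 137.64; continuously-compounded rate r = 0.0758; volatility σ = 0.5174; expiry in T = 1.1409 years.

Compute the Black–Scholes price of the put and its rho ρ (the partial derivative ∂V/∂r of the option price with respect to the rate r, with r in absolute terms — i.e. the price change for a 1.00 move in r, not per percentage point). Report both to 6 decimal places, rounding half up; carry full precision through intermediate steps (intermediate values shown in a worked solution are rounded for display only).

σ√T = 0.5174·√1.1409 = 0.552650
d₁ = (ln(S/K) + (r+σ²/2)T) / (σ√T) = (ln(141.55/137.64) + (0.0758+0.5174²/2)·1.1409) / 0.552650 = (0.028011 + 0.239191) / 0.552650 = 0.483493
d₂ = d₁ − σ√T = 0.483493 − 0.552650 = -0.069157
e^{−rT} = e^{−0.0758·1.1409} = 0.917154
N(−d₁) = 0.314373,  N(−d₂) = 0.527568
Put price V = K·e^{−rT}·N(−d₂) − S·N(−d₁) = 66.598557 − 44.499455 = 22.099102
ρ = −K·T·e^{−rT}·N(−d₂) = -75.982294

price = 22.099102
ρ = -75.982294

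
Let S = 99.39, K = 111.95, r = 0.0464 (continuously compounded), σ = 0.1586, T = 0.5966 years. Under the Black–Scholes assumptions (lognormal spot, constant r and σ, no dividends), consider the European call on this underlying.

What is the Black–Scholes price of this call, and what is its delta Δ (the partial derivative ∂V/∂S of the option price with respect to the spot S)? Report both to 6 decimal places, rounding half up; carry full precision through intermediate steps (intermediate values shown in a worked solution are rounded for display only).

σ√T = 0.1586·√0.5966 = 0.122502
d₁ = (ln(S/K) + (r+σ²/2)T) / (σ√T) = (ln(99.39/111.95) + (0.0464+0.1586²/2)·0.5966) / 0.122502 = (-0.119001 + 0.035186) / 0.122502 = -0.684192
d₂ = d₁ − σ√T = -0.684192 − 0.122502 = -0.806694
e^{−rT} = e^{−0.0464·0.5966} = 0.972697
N(d₁) = 0.246927,  N(d₂) = 0.209921
Call price V = S·N(d₁) − K·e^{−rT}·N(d₂) = 24.542079 − 22.859064 = 1.683015
Δ = N(d₁) = 0.246927

price = 1.683015
Δ = 0.246927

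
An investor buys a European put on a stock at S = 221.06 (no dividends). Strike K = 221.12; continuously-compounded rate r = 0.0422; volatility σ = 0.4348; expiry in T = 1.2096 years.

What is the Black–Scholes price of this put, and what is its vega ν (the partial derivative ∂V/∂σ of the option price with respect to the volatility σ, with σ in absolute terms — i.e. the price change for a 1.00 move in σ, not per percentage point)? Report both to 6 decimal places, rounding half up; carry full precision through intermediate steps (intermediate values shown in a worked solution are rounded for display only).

σ√T = 0.4348·√1.2096 = 0.478201
d₁ = (ln(S/K) + (r+σ²/2)T) / (σ√T) = (ln(221.06/221.12) + (0.0422+0.4348²/2)·1.2096) / 0.478201 = (-0.000271 + 0.165383) / 0.478201 = 0.345277
d₂ = d₁ − σ√T = 0.345277 − 0.478201 = -0.132924
e^{−rT} = e^{−0.0422·1.2096} = 0.950236
N(−d₁) = 0.364943,  N(−d₂) = 0.552873
Put price V = K·e^{−rT}·N(−d₂) − S·N(−d₁) = 116.167585 − 80.674311 = 35.493274
φ(d₁) = (1/√(2π))·e^{−d₁²/2} = 0.375857
ν = S·φ(d₁)·√T = 91.380524

price = 35.493274
ν = 91.380524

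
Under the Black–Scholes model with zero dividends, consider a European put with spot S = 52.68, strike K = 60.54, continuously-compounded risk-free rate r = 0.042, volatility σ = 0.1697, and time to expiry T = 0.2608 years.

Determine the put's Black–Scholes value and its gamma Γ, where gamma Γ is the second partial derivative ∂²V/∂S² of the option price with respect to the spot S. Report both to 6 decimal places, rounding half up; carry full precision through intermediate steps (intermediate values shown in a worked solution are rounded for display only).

σ√T = 0.1697·√0.2608 = 0.086663
d₁ = (ln(S/K) + (r+σ²/2)T) / (σ√T) = (ln(52.68/60.54) + (0.042+0.1697²/2)·0.2608) / 0.086663 = (-0.139068 + 0.014709) / 0.086663 = -1.434972
d₂ = d₁ − σ√T = -1.434972 − 0.086663 = -1.521636
e^{−rT} = e^{−0.042·0.2608} = 0.989106
N(−d₁) = 0.924353,  N(−d₂) = 0.935950
Put price V = K·e^{−rT}·N(−d₂) − S·N(−d₁) = 56.045131 − 48.694890 = 7.350241
φ(d₁) = (1/√(2π))·e^{−d₁²/2} = 0.142486
Γ = φ(d₁) / (S·σ·√T) = 0.031210

price = 7.350241
Γ = 0.031210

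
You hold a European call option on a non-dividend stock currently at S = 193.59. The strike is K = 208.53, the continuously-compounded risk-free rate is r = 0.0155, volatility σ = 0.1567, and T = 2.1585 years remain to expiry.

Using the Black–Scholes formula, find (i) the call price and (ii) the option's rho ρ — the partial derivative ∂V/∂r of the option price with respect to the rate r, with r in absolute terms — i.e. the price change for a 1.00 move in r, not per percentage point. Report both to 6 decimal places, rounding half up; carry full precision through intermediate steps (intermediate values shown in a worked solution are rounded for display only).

σ√T = 0.1567·√2.1585 = 0.230221
d₁ = (ln(S/K) + (r+σ²/2)T) / (σ√T) = (ln(193.59/208.53) + (0.0155+0.1567²/2)·2.1585) / 0.230221 = (-0.074340 + 0.059958) / 0.230221 = -0.062474
d₂ = d₁ − σ√T = -0.062474 − 0.230221 = -0.292695
e^{−rT} = e^{−0.0155·2.1585} = 0.967097
N(d₁) = 0.475093,  N(d₂) = 0.384878
Call price V = S·N(d₁) − K·e^{−rT}·N(d₂) = 91.973209 − 77.617781 = 14.355428
ρ = K·T·e^{−rT}·N(d₂) = 167.537980

price = 14.355428
ρ = 167.537980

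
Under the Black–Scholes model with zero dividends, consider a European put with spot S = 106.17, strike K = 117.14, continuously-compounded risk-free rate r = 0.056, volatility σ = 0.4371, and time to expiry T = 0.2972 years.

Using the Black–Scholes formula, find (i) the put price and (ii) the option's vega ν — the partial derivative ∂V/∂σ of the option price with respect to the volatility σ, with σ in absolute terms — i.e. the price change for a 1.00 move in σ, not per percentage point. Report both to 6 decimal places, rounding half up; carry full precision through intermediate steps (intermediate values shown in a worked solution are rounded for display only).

price = 15.623393
ν = 22.520317

σ√T = 0.4371·√0.2972 = 0.238290
d₁ = (ln(S/K) + (r+σ²/2)T) / (σ√T) = (ln(106.17/117.14) + (0.056+0.4371²/2)·0.2972) / 0.238290 = (-0.098328 + 0.045034) / 0.238290 = -0.223652
d₂ = d₁ − σ√T = -0.223652 − 0.238290 = -0.461942
e^{−rT} = e^{−0.056·0.2972} = 0.983495
N(−d₁) = 0.588486,  N(−d₂) = 0.677939
Put price V = K·e^{−rT}·N(−d₂) − S·N(−d₁) = 78.102960 − 62.479566 = 15.623393
φ(d₁) = (1/√(2π))·e^{−d₁²/2} = 0.389088
ν = S·φ(d₁)·√T = 22.520317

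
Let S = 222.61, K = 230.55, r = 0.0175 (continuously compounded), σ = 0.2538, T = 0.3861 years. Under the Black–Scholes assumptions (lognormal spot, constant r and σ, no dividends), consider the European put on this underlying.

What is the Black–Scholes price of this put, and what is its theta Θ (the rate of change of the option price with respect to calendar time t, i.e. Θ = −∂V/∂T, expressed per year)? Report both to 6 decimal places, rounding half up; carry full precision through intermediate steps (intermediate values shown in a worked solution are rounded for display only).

σ√T = 0.2538·√0.3861 = 0.157704
d₁ = (ln(S/K) + (r+σ²/2)T) / (σ√T) = (ln(222.61/230.55) + (0.0175+0.2538²/2)·0.3861) / 0.157704 = (-0.035046 + 0.019192) / 0.157704 = -0.100533
d₂ = d₁ − σ√T = -0.100533 − 0.157704 = -0.258237
e^{−rT} = e^{−0.0175·0.3861} = 0.993266
N(−d₁) = 0.540039,  N(−d₂) = 0.601888
Put price V = K·e^{−rT}·N(−d₂) − S·N(−d₁) = 137.830813 − 120.218187 = 17.612625
φ(d₁) = (1/√(2π))·e^{−d₁²/2} = 0.396931
Θ = −S·φ(d₁)·σ/(2√T) + r·K·e^{−rT}·N(−d₂) = −18.045618 + 2.412039 = -15.633579

price = 17.612625
Θ = -15.633579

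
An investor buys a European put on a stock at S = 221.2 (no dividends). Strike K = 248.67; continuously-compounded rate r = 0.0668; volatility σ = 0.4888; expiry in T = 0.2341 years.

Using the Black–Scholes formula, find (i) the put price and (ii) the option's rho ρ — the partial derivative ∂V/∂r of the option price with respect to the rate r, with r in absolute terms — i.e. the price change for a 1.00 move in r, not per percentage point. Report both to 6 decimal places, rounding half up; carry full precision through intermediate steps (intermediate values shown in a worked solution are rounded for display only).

σ√T = 0.4888·√0.2341 = 0.236500
d₁ = (ln(S/K) + (r+σ²/2)T) / (σ√T) = (ln(221.2/248.67) + (0.0668+0.4888²/2)·0.2341) / 0.236500 = (-0.117059 + 0.043604) / 0.236500 = -0.310593
d₂ = d₁ − σ√T = -0.310593 − 0.236500 = -0.547093
e^{−rT} = e^{−0.0668·0.2341} = 0.984484
N(−d₁) = 0.621945,  N(−d₂) = 0.707843
Put price V = K·e^{−rT}·N(−d₂) − S·N(−d₁) = 173.288082 − 137.574218 = 35.713864
ρ = −K·T·e^{−rT}·N(−d₂) = -40.566740

price = 35.713864
ρ = -40.566740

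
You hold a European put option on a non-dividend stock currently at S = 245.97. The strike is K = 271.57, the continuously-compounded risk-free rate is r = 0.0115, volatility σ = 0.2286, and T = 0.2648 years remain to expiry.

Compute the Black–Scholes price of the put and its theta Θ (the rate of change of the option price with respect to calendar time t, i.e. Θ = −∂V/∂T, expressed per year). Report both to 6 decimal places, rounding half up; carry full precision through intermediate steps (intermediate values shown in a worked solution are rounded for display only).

price = 28.319279
Θ = -13.847173

σ√T = 0.2286·√0.2648 = 0.117635
d₁ = (ln(S/K) + (r+σ²/2)T) / (σ√T) = (ln(245.97/271.57) + (0.0115+0.2286²/2)·0.2648) / 0.117635 = (-0.099010 + 0.009964) / 0.117635 = -0.756973
d₂ = d₁ − σ√T = -0.756973 − 0.117635 = -0.874607
e^{−rT} = e^{−0.0115·0.2648} = 0.996959
N(−d₁) = 0.775467,  N(−d₂) = 0.809106
Put price V = K·e^{−rT}·N(−d₂) − S·N(−d₁) = 219.060866 − 190.741587 = 28.319279
φ(d₁) = (1/√(2π))·e^{−d₁²/2} = 0.299559
Θ = −S·φ(d₁)·σ/(2√T) + r·K·e^{−rT}·N(−d₂) = −16.366373 + 2.519200 = -13.847173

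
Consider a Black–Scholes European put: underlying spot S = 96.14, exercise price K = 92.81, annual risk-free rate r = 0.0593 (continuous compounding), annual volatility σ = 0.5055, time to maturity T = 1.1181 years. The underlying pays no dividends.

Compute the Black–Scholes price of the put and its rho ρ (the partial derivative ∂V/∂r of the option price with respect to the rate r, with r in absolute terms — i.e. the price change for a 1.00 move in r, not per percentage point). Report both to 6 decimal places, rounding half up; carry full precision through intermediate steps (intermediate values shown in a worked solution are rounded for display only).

price = 14.977746
ρ = -51.547328

σ√T = 0.5055·√1.1181 = 0.534517
d₁ = (ln(S/K) + (r+σ²/2)T) / (σ√T) = (ln(96.14/92.81) + (0.0593+0.5055²/2)·1.1181) / 0.534517 = (0.035251 + 0.209158) / 0.534517 = 0.457251
d₂ = d₁ − σ√T = 0.457251 − 0.534517 = -0.077266
e^{−rT} = e^{−0.0593·1.1181} = 0.935847
N(−d₁) = 0.323745,  N(−d₂) = 0.530794
Put price V = K·e^{−rT}·N(−d₂) − S·N(−d₁) = 46.102610 − 31.124864 = 14.977746
ρ = −K·T·e^{−rT}·N(−d₂) = -51.547328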